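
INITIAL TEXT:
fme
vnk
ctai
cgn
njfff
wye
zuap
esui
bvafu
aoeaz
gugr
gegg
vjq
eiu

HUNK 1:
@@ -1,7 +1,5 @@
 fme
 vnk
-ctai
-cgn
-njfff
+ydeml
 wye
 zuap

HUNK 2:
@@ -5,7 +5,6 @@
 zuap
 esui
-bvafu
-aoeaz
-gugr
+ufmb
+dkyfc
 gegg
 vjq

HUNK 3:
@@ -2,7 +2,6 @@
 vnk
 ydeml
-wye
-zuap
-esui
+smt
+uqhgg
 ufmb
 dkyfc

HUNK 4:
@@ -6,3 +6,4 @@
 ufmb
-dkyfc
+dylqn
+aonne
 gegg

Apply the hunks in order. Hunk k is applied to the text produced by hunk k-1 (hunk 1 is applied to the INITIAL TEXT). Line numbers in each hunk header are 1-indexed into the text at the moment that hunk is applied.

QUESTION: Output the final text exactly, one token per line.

Hunk 1: at line 1 remove [ctai,cgn,njfff] add [ydeml] -> 12 lines: fme vnk ydeml wye zuap esui bvafu aoeaz gugr gegg vjq eiu
Hunk 2: at line 5 remove [bvafu,aoeaz,gugr] add [ufmb,dkyfc] -> 11 lines: fme vnk ydeml wye zuap esui ufmb dkyfc gegg vjq eiu
Hunk 3: at line 2 remove [wye,zuap,esui] add [smt,uqhgg] -> 10 lines: fme vnk ydeml smt uqhgg ufmb dkyfc gegg vjq eiu
Hunk 4: at line 6 remove [dkyfc] add [dylqn,aonne] -> 11 lines: fme vnk ydeml smt uqhgg ufmb dylqn aonne gegg vjq eiu

Answer: fme
vnk
ydeml
smt
uqhgg
ufmb
dylqn
aonne
gegg
vjq
eiu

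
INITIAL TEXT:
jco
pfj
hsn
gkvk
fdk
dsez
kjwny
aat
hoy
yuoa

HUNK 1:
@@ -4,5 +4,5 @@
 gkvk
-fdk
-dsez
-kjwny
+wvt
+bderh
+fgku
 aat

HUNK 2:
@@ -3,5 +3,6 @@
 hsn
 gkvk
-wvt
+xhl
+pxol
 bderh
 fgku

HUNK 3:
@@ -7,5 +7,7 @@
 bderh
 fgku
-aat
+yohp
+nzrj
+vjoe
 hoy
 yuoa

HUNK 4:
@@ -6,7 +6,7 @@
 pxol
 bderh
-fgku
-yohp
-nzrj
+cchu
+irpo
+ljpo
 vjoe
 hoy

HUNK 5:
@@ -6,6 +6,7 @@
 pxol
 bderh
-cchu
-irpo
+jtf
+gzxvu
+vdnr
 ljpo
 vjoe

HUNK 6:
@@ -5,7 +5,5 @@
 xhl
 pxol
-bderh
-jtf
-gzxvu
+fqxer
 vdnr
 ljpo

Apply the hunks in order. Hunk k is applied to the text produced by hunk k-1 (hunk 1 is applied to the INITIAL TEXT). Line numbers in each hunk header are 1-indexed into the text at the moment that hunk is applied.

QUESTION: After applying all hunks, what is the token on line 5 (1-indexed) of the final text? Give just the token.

Hunk 1: at line 4 remove [fdk,dsez,kjwny] add [wvt,bderh,fgku] -> 10 lines: jco pfj hsn gkvk wvt bderh fgku aat hoy yuoa
Hunk 2: at line 3 remove [wvt] add [xhl,pxol] -> 11 lines: jco pfj hsn gkvk xhl pxol bderh fgku aat hoy yuoa
Hunk 3: at line 7 remove [aat] add [yohp,nzrj,vjoe] -> 13 lines: jco pfj hsn gkvk xhl pxol bderh fgku yohp nzrj vjoe hoy yuoa
Hunk 4: at line 6 remove [fgku,yohp,nzrj] add [cchu,irpo,ljpo] -> 13 lines: jco pfj hsn gkvk xhl pxol bderh cchu irpo ljpo vjoe hoy yuoa
Hunk 5: at line 6 remove [cchu,irpo] add [jtf,gzxvu,vdnr] -> 14 lines: jco pfj hsn gkvk xhl pxol bderh jtf gzxvu vdnr ljpo vjoe hoy yuoa
Hunk 6: at line 5 remove [bderh,jtf,gzxvu] add [fqxer] -> 12 lines: jco pfj hsn gkvk xhl pxol fqxer vdnr ljpo vjoe hoy yuoa
Final line 5: xhl

Answer: xhl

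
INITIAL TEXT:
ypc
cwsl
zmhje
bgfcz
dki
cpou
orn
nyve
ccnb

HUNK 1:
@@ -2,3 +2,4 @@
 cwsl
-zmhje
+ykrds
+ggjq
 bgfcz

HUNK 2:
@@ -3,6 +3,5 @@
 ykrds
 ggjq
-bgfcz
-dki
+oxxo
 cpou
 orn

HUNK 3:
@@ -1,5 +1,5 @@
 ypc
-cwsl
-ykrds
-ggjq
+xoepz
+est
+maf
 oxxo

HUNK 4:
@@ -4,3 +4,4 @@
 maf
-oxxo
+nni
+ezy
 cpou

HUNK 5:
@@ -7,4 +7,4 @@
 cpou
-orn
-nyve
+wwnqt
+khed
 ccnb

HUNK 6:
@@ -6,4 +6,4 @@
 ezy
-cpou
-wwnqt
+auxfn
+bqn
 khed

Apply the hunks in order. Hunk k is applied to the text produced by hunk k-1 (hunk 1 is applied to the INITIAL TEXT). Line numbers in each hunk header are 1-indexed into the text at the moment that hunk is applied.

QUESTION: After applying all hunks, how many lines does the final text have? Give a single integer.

Hunk 1: at line 2 remove [zmhje] add [ykrds,ggjq] -> 10 lines: ypc cwsl ykrds ggjq bgfcz dki cpou orn nyve ccnb
Hunk 2: at line 3 remove [bgfcz,dki] add [oxxo] -> 9 lines: ypc cwsl ykrds ggjq oxxo cpou orn nyve ccnb
Hunk 3: at line 1 remove [cwsl,ykrds,ggjq] add [xoepz,est,maf] -> 9 lines: ypc xoepz est maf oxxo cpou orn nyve ccnb
Hunk 4: at line 4 remove [oxxo] add [nni,ezy] -> 10 lines: ypc xoepz est maf nni ezy cpou orn nyve ccnb
Hunk 5: at line 7 remove [orn,nyve] add [wwnqt,khed] -> 10 lines: ypc xoepz est maf nni ezy cpou wwnqt khed ccnb
Hunk 6: at line 6 remove [cpou,wwnqt] add [auxfn,bqn] -> 10 lines: ypc xoepz est maf nni ezy auxfn bqn khed ccnb
Final line count: 10

Answer: 10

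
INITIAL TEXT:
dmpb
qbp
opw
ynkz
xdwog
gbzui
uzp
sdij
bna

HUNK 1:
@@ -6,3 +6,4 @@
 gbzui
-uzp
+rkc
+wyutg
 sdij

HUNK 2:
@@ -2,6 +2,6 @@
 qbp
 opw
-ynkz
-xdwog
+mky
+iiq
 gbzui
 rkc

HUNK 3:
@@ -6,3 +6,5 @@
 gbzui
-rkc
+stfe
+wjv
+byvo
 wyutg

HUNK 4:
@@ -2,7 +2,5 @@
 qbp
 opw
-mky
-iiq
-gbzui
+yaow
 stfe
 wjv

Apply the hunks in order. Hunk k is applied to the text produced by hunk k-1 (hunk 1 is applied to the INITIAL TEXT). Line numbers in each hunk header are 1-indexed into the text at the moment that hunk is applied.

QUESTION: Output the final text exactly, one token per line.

Answer: dmpb
qbp
opw
yaow
stfe
wjv
byvo
wyutg
sdij
bna

Derivation:
Hunk 1: at line 6 remove [uzp] add [rkc,wyutg] -> 10 lines: dmpb qbp opw ynkz xdwog gbzui rkc wyutg sdij bna
Hunk 2: at line 2 remove [ynkz,xdwog] add [mky,iiq] -> 10 lines: dmpb qbp opw mky iiq gbzui rkc wyutg sdij bna
Hunk 3: at line 6 remove [rkc] add [stfe,wjv,byvo] -> 12 lines: dmpb qbp opw mky iiq gbzui stfe wjv byvo wyutg sdij bna
Hunk 4: at line 2 remove [mky,iiq,gbzui] add [yaow] -> 10 lines: dmpb qbp opw yaow stfe wjv byvo wyutg sdij bna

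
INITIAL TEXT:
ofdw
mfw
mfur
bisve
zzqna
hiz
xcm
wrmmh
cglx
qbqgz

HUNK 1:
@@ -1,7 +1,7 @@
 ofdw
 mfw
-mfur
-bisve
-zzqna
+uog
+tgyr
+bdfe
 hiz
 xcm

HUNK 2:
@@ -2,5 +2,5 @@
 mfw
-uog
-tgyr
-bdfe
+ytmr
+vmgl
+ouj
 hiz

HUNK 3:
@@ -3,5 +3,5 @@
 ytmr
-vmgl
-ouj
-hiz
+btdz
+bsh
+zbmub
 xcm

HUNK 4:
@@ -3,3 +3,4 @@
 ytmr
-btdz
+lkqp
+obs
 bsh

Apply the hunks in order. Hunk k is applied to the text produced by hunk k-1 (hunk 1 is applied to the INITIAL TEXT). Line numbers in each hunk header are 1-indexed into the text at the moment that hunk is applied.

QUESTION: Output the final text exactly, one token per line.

Answer: ofdw
mfw
ytmr
lkqp
obs
bsh
zbmub
xcm
wrmmh
cglx
qbqgz

Derivation:
Hunk 1: at line 1 remove [mfur,bisve,zzqna] add [uog,tgyr,bdfe] -> 10 lines: ofdw mfw uog tgyr bdfe hiz xcm wrmmh cglx qbqgz
Hunk 2: at line 2 remove [uog,tgyr,bdfe] add [ytmr,vmgl,ouj] -> 10 lines: ofdw mfw ytmr vmgl ouj hiz xcm wrmmh cglx qbqgz
Hunk 3: at line 3 remove [vmgl,ouj,hiz] add [btdz,bsh,zbmub] -> 10 lines: ofdw mfw ytmr btdz bsh zbmub xcm wrmmh cglx qbqgz
Hunk 4: at line 3 remove [btdz] add [lkqp,obs] -> 11 lines: ofdw mfw ytmr lkqp obs bsh zbmub xcm wrmmh cglx qbqgz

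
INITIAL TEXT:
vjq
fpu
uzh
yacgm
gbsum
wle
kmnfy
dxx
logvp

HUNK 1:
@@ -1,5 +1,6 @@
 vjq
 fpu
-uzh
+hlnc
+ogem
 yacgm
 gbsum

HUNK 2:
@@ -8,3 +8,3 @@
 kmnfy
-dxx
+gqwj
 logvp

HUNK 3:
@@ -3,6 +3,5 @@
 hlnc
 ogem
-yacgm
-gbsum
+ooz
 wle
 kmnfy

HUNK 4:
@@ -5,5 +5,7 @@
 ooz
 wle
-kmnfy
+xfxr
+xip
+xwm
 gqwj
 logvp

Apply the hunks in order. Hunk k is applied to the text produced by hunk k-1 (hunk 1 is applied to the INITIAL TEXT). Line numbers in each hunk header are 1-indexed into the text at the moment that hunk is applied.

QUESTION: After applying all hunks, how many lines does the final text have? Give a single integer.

Answer: 11

Derivation:
Hunk 1: at line 1 remove [uzh] add [hlnc,ogem] -> 10 lines: vjq fpu hlnc ogem yacgm gbsum wle kmnfy dxx logvp
Hunk 2: at line 8 remove [dxx] add [gqwj] -> 10 lines: vjq fpu hlnc ogem yacgm gbsum wle kmnfy gqwj logvp
Hunk 3: at line 3 remove [yacgm,gbsum] add [ooz] -> 9 lines: vjq fpu hlnc ogem ooz wle kmnfy gqwj logvp
Hunk 4: at line 5 remove [kmnfy] add [xfxr,xip,xwm] -> 11 lines: vjq fpu hlnc ogem ooz wle xfxr xip xwm gqwj logvp
Final line count: 11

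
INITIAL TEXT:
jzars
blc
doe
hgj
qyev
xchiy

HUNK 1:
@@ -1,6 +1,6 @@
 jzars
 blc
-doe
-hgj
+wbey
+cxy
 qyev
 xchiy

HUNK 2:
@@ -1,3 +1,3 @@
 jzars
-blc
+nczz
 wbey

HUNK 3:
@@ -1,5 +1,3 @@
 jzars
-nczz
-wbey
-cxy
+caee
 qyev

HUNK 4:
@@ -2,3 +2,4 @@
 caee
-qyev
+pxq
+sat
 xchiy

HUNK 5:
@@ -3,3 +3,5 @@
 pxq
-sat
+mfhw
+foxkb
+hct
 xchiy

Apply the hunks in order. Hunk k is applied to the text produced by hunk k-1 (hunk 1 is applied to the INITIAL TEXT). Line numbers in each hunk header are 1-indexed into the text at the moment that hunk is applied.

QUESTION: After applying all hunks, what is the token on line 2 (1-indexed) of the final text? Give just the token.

Answer: caee

Derivation:
Hunk 1: at line 1 remove [doe,hgj] add [wbey,cxy] -> 6 lines: jzars blc wbey cxy qyev xchiy
Hunk 2: at line 1 remove [blc] add [nczz] -> 6 lines: jzars nczz wbey cxy qyev xchiy
Hunk 3: at line 1 remove [nczz,wbey,cxy] add [caee] -> 4 lines: jzars caee qyev xchiy
Hunk 4: at line 2 remove [qyev] add [pxq,sat] -> 5 lines: jzars caee pxq sat xchiy
Hunk 5: at line 3 remove [sat] add [mfhw,foxkb,hct] -> 7 lines: jzars caee pxq mfhw foxkb hct xchiy
Final line 2: caee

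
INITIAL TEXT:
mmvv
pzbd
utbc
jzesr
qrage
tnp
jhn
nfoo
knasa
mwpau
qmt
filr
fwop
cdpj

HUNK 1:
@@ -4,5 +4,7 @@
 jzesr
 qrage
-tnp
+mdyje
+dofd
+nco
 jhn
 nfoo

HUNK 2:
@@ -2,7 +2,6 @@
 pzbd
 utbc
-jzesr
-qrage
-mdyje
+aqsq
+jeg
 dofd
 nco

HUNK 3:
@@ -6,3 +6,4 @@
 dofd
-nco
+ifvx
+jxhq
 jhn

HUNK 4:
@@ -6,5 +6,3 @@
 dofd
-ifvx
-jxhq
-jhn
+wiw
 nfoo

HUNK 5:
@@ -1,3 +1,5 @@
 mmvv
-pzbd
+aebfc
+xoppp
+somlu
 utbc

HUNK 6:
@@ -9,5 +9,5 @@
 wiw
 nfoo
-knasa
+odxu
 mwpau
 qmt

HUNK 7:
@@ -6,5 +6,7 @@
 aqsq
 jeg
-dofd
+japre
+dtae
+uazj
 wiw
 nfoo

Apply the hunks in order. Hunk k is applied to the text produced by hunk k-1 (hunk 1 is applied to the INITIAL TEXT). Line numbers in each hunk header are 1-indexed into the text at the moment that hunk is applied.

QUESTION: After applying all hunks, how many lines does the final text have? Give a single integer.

Hunk 1: at line 4 remove [tnp] add [mdyje,dofd,nco] -> 16 lines: mmvv pzbd utbc jzesr qrage mdyje dofd nco jhn nfoo knasa mwpau qmt filr fwop cdpj
Hunk 2: at line 2 remove [jzesr,qrage,mdyje] add [aqsq,jeg] -> 15 lines: mmvv pzbd utbc aqsq jeg dofd nco jhn nfoo knasa mwpau qmt filr fwop cdpj
Hunk 3: at line 6 remove [nco] add [ifvx,jxhq] -> 16 lines: mmvv pzbd utbc aqsq jeg dofd ifvx jxhq jhn nfoo knasa mwpau qmt filr fwop cdpj
Hunk 4: at line 6 remove [ifvx,jxhq,jhn] add [wiw] -> 14 lines: mmvv pzbd utbc aqsq jeg dofd wiw nfoo knasa mwpau qmt filr fwop cdpj
Hunk 5: at line 1 remove [pzbd] add [aebfc,xoppp,somlu] -> 16 lines: mmvv aebfc xoppp somlu utbc aqsq jeg dofd wiw nfoo knasa mwpau qmt filr fwop cdpj
Hunk 6: at line 9 remove [knasa] add [odxu] -> 16 lines: mmvv aebfc xoppp somlu utbc aqsq jeg dofd wiw nfoo odxu mwpau qmt filr fwop cdpj
Hunk 7: at line 6 remove [dofd] add [japre,dtae,uazj] -> 18 lines: mmvv aebfc xoppp somlu utbc aqsq jeg japre dtae uazj wiw nfoo odxu mwpau qmt filr fwop cdpj
Final line count: 18

Answer: 18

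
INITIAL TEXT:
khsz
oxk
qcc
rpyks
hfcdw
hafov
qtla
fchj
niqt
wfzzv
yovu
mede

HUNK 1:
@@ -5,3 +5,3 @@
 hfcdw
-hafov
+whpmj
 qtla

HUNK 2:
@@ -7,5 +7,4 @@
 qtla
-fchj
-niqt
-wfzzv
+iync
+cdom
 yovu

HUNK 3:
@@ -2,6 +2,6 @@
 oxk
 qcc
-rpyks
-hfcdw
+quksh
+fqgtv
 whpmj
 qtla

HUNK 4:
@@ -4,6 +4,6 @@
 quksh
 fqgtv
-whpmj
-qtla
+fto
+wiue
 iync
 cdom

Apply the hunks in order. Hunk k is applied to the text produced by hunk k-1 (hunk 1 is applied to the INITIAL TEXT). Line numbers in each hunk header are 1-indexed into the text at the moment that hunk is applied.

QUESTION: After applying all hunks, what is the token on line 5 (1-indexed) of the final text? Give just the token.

Answer: fqgtv

Derivation:
Hunk 1: at line 5 remove [hafov] add [whpmj] -> 12 lines: khsz oxk qcc rpyks hfcdw whpmj qtla fchj niqt wfzzv yovu mede
Hunk 2: at line 7 remove [fchj,niqt,wfzzv] add [iync,cdom] -> 11 lines: khsz oxk qcc rpyks hfcdw whpmj qtla iync cdom yovu mede
Hunk 3: at line 2 remove [rpyks,hfcdw] add [quksh,fqgtv] -> 11 lines: khsz oxk qcc quksh fqgtv whpmj qtla iync cdom yovu mede
Hunk 4: at line 4 remove [whpmj,qtla] add [fto,wiue] -> 11 lines: khsz oxk qcc quksh fqgtv fto wiue iync cdom yovu mede
Final line 5: fqgtv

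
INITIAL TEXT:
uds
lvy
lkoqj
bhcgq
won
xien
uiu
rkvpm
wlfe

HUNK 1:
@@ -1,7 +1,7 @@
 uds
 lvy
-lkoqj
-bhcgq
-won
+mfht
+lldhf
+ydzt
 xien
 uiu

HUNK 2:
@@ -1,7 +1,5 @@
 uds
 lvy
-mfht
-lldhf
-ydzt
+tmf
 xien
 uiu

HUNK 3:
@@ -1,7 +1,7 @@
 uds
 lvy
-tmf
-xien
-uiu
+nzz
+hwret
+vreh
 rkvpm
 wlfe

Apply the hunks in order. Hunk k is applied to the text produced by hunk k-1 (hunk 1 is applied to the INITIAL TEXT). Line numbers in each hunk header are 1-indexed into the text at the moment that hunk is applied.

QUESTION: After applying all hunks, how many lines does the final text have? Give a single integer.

Answer: 7

Derivation:
Hunk 1: at line 1 remove [lkoqj,bhcgq,won] add [mfht,lldhf,ydzt] -> 9 lines: uds lvy mfht lldhf ydzt xien uiu rkvpm wlfe
Hunk 2: at line 1 remove [mfht,lldhf,ydzt] add [tmf] -> 7 lines: uds lvy tmf xien uiu rkvpm wlfe
Hunk 3: at line 1 remove [tmf,xien,uiu] add [nzz,hwret,vreh] -> 7 lines: uds lvy nzz hwret vreh rkvpm wlfe
Final line count: 7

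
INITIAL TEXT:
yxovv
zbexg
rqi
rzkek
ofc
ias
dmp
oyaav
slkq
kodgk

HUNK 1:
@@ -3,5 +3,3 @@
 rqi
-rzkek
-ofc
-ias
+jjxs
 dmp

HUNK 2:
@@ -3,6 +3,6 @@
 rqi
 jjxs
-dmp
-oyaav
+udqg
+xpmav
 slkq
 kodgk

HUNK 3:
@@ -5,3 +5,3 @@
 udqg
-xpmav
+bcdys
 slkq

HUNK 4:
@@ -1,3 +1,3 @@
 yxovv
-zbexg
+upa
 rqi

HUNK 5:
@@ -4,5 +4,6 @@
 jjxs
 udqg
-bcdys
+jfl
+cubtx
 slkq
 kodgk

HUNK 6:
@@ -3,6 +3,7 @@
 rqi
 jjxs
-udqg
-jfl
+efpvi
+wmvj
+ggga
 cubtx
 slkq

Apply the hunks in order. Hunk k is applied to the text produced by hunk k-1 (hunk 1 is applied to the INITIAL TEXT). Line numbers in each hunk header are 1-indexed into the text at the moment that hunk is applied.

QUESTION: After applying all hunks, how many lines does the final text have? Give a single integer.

Hunk 1: at line 3 remove [rzkek,ofc,ias] add [jjxs] -> 8 lines: yxovv zbexg rqi jjxs dmp oyaav slkq kodgk
Hunk 2: at line 3 remove [dmp,oyaav] add [udqg,xpmav] -> 8 lines: yxovv zbexg rqi jjxs udqg xpmav slkq kodgk
Hunk 3: at line 5 remove [xpmav] add [bcdys] -> 8 lines: yxovv zbexg rqi jjxs udqg bcdys slkq kodgk
Hunk 4: at line 1 remove [zbexg] add [upa] -> 8 lines: yxovv upa rqi jjxs udqg bcdys slkq kodgk
Hunk 5: at line 4 remove [bcdys] add [jfl,cubtx] -> 9 lines: yxovv upa rqi jjxs udqg jfl cubtx slkq kodgk
Hunk 6: at line 3 remove [udqg,jfl] add [efpvi,wmvj,ggga] -> 10 lines: yxovv upa rqi jjxs efpvi wmvj ggga cubtx slkq kodgk
Final line count: 10

Answer: 10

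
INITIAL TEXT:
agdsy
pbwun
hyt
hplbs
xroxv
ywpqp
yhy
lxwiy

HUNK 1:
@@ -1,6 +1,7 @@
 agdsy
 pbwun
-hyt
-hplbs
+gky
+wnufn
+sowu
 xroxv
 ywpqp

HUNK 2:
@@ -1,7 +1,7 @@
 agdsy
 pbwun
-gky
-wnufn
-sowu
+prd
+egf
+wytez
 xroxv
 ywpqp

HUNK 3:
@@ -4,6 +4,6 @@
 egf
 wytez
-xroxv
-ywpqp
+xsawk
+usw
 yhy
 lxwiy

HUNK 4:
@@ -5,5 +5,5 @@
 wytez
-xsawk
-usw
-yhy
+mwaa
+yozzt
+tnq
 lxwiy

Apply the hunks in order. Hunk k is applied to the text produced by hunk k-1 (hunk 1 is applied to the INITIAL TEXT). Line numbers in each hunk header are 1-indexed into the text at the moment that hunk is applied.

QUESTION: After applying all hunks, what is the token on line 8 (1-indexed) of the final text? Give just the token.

Answer: tnq

Derivation:
Hunk 1: at line 1 remove [hyt,hplbs] add [gky,wnufn,sowu] -> 9 lines: agdsy pbwun gky wnufn sowu xroxv ywpqp yhy lxwiy
Hunk 2: at line 1 remove [gky,wnufn,sowu] add [prd,egf,wytez] -> 9 lines: agdsy pbwun prd egf wytez xroxv ywpqp yhy lxwiy
Hunk 3: at line 4 remove [xroxv,ywpqp] add [xsawk,usw] -> 9 lines: agdsy pbwun prd egf wytez xsawk usw yhy lxwiy
Hunk 4: at line 5 remove [xsawk,usw,yhy] add [mwaa,yozzt,tnq] -> 9 lines: agdsy pbwun prd egf wytez mwaa yozzt tnq lxwiy
Final line 8: tnq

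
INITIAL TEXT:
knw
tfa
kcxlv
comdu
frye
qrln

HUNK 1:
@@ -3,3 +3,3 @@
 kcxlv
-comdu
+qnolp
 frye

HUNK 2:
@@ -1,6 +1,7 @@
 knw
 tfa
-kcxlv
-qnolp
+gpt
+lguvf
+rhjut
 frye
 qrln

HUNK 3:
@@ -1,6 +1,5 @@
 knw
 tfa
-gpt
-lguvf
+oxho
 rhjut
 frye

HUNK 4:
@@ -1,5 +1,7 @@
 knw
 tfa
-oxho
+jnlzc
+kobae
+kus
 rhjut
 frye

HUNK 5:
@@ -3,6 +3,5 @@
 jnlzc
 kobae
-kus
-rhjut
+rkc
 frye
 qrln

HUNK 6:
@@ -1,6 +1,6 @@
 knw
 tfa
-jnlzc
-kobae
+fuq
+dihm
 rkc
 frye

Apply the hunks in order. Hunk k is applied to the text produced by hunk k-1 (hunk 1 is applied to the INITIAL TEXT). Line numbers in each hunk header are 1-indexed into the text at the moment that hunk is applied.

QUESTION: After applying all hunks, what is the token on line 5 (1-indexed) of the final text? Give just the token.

Hunk 1: at line 3 remove [comdu] add [qnolp] -> 6 lines: knw tfa kcxlv qnolp frye qrln
Hunk 2: at line 1 remove [kcxlv,qnolp] add [gpt,lguvf,rhjut] -> 7 lines: knw tfa gpt lguvf rhjut frye qrln
Hunk 3: at line 1 remove [gpt,lguvf] add [oxho] -> 6 lines: knw tfa oxho rhjut frye qrln
Hunk 4: at line 1 remove [oxho] add [jnlzc,kobae,kus] -> 8 lines: knw tfa jnlzc kobae kus rhjut frye qrln
Hunk 5: at line 3 remove [kus,rhjut] add [rkc] -> 7 lines: knw tfa jnlzc kobae rkc frye qrln
Hunk 6: at line 1 remove [jnlzc,kobae] add [fuq,dihm] -> 7 lines: knw tfa fuq dihm rkc frye qrln
Final line 5: rkc

Answer: rkc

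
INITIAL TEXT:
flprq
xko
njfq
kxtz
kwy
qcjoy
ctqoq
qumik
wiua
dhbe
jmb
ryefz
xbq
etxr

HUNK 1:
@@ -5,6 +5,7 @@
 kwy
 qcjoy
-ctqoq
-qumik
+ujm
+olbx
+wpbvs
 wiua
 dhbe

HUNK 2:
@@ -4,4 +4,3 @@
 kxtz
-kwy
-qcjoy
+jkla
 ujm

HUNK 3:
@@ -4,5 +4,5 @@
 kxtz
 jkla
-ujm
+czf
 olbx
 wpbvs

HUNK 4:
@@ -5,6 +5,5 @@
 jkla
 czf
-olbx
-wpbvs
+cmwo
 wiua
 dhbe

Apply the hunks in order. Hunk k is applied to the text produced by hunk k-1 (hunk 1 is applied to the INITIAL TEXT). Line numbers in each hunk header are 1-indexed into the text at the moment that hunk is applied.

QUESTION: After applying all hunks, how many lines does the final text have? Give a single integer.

Hunk 1: at line 5 remove [ctqoq,qumik] add [ujm,olbx,wpbvs] -> 15 lines: flprq xko njfq kxtz kwy qcjoy ujm olbx wpbvs wiua dhbe jmb ryefz xbq etxr
Hunk 2: at line 4 remove [kwy,qcjoy] add [jkla] -> 14 lines: flprq xko njfq kxtz jkla ujm olbx wpbvs wiua dhbe jmb ryefz xbq etxr
Hunk 3: at line 4 remove [ujm] add [czf] -> 14 lines: flprq xko njfq kxtz jkla czf olbx wpbvs wiua dhbe jmb ryefz xbq etxr
Hunk 4: at line 5 remove [olbx,wpbvs] add [cmwo] -> 13 lines: flprq xko njfq kxtz jkla czf cmwo wiua dhbe jmb ryefz xbq etxr
Final line count: 13

Answer: 13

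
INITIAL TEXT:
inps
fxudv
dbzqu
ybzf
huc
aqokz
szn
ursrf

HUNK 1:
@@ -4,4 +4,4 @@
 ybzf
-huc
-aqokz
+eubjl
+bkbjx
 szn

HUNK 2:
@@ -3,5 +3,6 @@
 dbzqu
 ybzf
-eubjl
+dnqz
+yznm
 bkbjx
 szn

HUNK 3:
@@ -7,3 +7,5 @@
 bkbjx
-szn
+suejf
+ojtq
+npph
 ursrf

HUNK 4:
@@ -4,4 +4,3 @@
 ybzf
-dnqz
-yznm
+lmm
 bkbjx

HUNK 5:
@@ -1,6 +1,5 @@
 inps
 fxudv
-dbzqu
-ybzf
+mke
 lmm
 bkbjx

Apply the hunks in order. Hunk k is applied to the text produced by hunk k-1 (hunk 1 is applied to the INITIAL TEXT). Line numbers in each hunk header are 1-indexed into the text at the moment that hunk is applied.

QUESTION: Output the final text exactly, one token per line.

Hunk 1: at line 4 remove [huc,aqokz] add [eubjl,bkbjx] -> 8 lines: inps fxudv dbzqu ybzf eubjl bkbjx szn ursrf
Hunk 2: at line 3 remove [eubjl] add [dnqz,yznm] -> 9 lines: inps fxudv dbzqu ybzf dnqz yznm bkbjx szn ursrf
Hunk 3: at line 7 remove [szn] add [suejf,ojtq,npph] -> 11 lines: inps fxudv dbzqu ybzf dnqz yznm bkbjx suejf ojtq npph ursrf
Hunk 4: at line 4 remove [dnqz,yznm] add [lmm] -> 10 lines: inps fxudv dbzqu ybzf lmm bkbjx suejf ojtq npph ursrf
Hunk 5: at line 1 remove [dbzqu,ybzf] add [mke] -> 9 lines: inps fxudv mke lmm bkbjx suejf ojtq npph ursrf

Answer: inps
fxudv
mke
lmm
bkbjx
suejf
ojtq
npph
ursrf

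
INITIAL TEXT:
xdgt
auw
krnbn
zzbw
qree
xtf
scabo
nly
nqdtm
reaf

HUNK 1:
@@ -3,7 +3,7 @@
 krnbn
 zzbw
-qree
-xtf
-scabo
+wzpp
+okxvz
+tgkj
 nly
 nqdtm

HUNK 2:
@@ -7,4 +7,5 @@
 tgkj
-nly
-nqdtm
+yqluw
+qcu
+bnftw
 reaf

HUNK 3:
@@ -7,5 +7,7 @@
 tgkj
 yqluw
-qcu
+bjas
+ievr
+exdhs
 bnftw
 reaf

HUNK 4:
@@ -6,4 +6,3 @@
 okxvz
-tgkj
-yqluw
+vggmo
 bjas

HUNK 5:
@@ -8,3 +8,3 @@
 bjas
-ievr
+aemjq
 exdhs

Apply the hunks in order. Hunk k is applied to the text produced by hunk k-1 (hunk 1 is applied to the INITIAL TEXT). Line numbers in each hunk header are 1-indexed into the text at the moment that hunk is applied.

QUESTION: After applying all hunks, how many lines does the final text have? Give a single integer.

Answer: 12

Derivation:
Hunk 1: at line 3 remove [qree,xtf,scabo] add [wzpp,okxvz,tgkj] -> 10 lines: xdgt auw krnbn zzbw wzpp okxvz tgkj nly nqdtm reaf
Hunk 2: at line 7 remove [nly,nqdtm] add [yqluw,qcu,bnftw] -> 11 lines: xdgt auw krnbn zzbw wzpp okxvz tgkj yqluw qcu bnftw reaf
Hunk 3: at line 7 remove [qcu] add [bjas,ievr,exdhs] -> 13 lines: xdgt auw krnbn zzbw wzpp okxvz tgkj yqluw bjas ievr exdhs bnftw reaf
Hunk 4: at line 6 remove [tgkj,yqluw] add [vggmo] -> 12 lines: xdgt auw krnbn zzbw wzpp okxvz vggmo bjas ievr exdhs bnftw reaf
Hunk 5: at line 8 remove [ievr] add [aemjq] -> 12 lines: xdgt auw krnbn zzbw wzpp okxvz vggmo bjas aemjq exdhs bnftw reaf
Final line count: 12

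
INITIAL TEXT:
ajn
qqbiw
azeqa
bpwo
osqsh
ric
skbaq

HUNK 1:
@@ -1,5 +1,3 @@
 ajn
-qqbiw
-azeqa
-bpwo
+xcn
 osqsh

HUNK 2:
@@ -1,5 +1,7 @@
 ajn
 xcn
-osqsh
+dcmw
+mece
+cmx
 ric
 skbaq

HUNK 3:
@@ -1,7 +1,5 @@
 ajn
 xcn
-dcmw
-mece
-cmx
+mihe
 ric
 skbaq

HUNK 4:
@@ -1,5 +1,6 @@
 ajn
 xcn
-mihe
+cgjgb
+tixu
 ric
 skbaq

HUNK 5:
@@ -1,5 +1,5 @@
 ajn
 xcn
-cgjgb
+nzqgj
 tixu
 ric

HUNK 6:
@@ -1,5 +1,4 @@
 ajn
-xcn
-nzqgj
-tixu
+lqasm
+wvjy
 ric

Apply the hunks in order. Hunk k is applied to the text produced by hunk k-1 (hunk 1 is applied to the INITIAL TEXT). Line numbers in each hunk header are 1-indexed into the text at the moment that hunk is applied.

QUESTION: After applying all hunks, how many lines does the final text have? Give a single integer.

Answer: 5

Derivation:
Hunk 1: at line 1 remove [qqbiw,azeqa,bpwo] add [xcn] -> 5 lines: ajn xcn osqsh ric skbaq
Hunk 2: at line 1 remove [osqsh] add [dcmw,mece,cmx] -> 7 lines: ajn xcn dcmw mece cmx ric skbaq
Hunk 3: at line 1 remove [dcmw,mece,cmx] add [mihe] -> 5 lines: ajn xcn mihe ric skbaq
Hunk 4: at line 1 remove [mihe] add [cgjgb,tixu] -> 6 lines: ajn xcn cgjgb tixu ric skbaq
Hunk 5: at line 1 remove [cgjgb] add [nzqgj] -> 6 lines: ajn xcn nzqgj tixu ric skbaq
Hunk 6: at line 1 remove [xcn,nzqgj,tixu] add [lqasm,wvjy] -> 5 lines: ajn lqasm wvjy ric skbaq
Final line count: 5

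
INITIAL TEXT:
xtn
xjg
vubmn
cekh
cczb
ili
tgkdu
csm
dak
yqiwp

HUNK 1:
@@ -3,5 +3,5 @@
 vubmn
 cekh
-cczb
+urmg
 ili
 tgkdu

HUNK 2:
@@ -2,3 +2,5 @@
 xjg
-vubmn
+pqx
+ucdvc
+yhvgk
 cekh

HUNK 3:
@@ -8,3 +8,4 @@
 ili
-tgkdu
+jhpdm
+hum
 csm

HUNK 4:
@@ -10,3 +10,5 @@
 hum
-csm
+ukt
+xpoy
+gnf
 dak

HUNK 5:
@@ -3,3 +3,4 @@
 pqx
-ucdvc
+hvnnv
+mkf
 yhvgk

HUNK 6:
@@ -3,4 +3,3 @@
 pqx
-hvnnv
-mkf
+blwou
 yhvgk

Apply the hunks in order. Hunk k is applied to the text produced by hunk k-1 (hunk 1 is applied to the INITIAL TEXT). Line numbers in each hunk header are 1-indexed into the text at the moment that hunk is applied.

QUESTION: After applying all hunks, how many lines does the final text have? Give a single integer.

Hunk 1: at line 3 remove [cczb] add [urmg] -> 10 lines: xtn xjg vubmn cekh urmg ili tgkdu csm dak yqiwp
Hunk 2: at line 2 remove [vubmn] add [pqx,ucdvc,yhvgk] -> 12 lines: xtn xjg pqx ucdvc yhvgk cekh urmg ili tgkdu csm dak yqiwp
Hunk 3: at line 8 remove [tgkdu] add [jhpdm,hum] -> 13 lines: xtn xjg pqx ucdvc yhvgk cekh urmg ili jhpdm hum csm dak yqiwp
Hunk 4: at line 10 remove [csm] add [ukt,xpoy,gnf] -> 15 lines: xtn xjg pqx ucdvc yhvgk cekh urmg ili jhpdm hum ukt xpoy gnf dak yqiwp
Hunk 5: at line 3 remove [ucdvc] add [hvnnv,mkf] -> 16 lines: xtn xjg pqx hvnnv mkf yhvgk cekh urmg ili jhpdm hum ukt xpoy gnf dak yqiwp
Hunk 6: at line 3 remove [hvnnv,mkf] add [blwou] -> 15 lines: xtn xjg pqx blwou yhvgk cekh urmg ili jhpdm hum ukt xpoy gnf dak yqiwp
Final line count: 15

Answer: 15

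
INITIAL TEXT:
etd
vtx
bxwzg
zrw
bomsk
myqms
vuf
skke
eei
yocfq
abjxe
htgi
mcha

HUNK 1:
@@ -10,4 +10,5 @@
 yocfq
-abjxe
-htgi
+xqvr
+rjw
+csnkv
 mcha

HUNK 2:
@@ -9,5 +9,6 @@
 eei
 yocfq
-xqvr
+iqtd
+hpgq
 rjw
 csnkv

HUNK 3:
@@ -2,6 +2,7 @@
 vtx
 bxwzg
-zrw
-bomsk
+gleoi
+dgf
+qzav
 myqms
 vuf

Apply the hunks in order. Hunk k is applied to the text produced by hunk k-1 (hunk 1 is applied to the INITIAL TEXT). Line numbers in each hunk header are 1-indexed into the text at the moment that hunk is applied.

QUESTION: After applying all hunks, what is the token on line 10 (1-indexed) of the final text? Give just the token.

Hunk 1: at line 10 remove [abjxe,htgi] add [xqvr,rjw,csnkv] -> 14 lines: etd vtx bxwzg zrw bomsk myqms vuf skke eei yocfq xqvr rjw csnkv mcha
Hunk 2: at line 9 remove [xqvr] add [iqtd,hpgq] -> 15 lines: etd vtx bxwzg zrw bomsk myqms vuf skke eei yocfq iqtd hpgq rjw csnkv mcha
Hunk 3: at line 2 remove [zrw,bomsk] add [gleoi,dgf,qzav] -> 16 lines: etd vtx bxwzg gleoi dgf qzav myqms vuf skke eei yocfq iqtd hpgq rjw csnkv mcha
Final line 10: eei

Answer: eei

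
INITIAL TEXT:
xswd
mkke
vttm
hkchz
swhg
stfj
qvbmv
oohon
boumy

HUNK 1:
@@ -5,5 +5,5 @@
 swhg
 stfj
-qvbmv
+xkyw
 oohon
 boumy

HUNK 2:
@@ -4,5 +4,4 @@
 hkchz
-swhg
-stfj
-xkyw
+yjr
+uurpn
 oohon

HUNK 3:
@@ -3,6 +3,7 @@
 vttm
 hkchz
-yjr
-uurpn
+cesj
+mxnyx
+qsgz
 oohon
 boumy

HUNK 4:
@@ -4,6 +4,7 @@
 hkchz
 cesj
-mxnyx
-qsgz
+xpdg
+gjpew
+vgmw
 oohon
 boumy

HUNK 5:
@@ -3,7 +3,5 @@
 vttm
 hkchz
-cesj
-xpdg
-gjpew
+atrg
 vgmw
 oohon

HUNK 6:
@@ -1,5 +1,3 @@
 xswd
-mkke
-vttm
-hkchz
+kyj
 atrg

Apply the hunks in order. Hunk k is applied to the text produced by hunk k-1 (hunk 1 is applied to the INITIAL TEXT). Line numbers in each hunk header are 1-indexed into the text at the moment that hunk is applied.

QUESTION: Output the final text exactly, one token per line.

Hunk 1: at line 5 remove [qvbmv] add [xkyw] -> 9 lines: xswd mkke vttm hkchz swhg stfj xkyw oohon boumy
Hunk 2: at line 4 remove [swhg,stfj,xkyw] add [yjr,uurpn] -> 8 lines: xswd mkke vttm hkchz yjr uurpn oohon boumy
Hunk 3: at line 3 remove [yjr,uurpn] add [cesj,mxnyx,qsgz] -> 9 lines: xswd mkke vttm hkchz cesj mxnyx qsgz oohon boumy
Hunk 4: at line 4 remove [mxnyx,qsgz] add [xpdg,gjpew,vgmw] -> 10 lines: xswd mkke vttm hkchz cesj xpdg gjpew vgmw oohon boumy
Hunk 5: at line 3 remove [cesj,xpdg,gjpew] add [atrg] -> 8 lines: xswd mkke vttm hkchz atrg vgmw oohon boumy
Hunk 6: at line 1 remove [mkke,vttm,hkchz] add [kyj] -> 6 lines: xswd kyj atrg vgmw oohon boumy

Answer: xswd
kyj
atrg
vgmw
oohon
boumy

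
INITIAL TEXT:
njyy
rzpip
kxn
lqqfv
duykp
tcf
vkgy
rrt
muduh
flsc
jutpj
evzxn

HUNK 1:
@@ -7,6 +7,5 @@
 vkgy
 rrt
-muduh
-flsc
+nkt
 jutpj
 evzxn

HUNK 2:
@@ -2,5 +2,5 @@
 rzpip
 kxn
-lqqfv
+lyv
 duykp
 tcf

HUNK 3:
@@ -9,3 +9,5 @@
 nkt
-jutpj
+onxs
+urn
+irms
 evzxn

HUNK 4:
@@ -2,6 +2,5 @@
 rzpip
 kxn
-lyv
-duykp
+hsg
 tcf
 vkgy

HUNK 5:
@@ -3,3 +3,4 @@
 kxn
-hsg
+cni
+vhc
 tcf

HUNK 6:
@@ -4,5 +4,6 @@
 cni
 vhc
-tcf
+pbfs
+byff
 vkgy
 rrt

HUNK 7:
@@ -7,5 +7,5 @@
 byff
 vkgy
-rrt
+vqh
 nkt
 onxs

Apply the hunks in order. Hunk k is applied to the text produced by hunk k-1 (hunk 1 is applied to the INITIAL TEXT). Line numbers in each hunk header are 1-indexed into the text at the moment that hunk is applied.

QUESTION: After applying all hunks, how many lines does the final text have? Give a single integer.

Hunk 1: at line 7 remove [muduh,flsc] add [nkt] -> 11 lines: njyy rzpip kxn lqqfv duykp tcf vkgy rrt nkt jutpj evzxn
Hunk 2: at line 2 remove [lqqfv] add [lyv] -> 11 lines: njyy rzpip kxn lyv duykp tcf vkgy rrt nkt jutpj evzxn
Hunk 3: at line 9 remove [jutpj] add [onxs,urn,irms] -> 13 lines: njyy rzpip kxn lyv duykp tcf vkgy rrt nkt onxs urn irms evzxn
Hunk 4: at line 2 remove [lyv,duykp] add [hsg] -> 12 lines: njyy rzpip kxn hsg tcf vkgy rrt nkt onxs urn irms evzxn
Hunk 5: at line 3 remove [hsg] add [cni,vhc] -> 13 lines: njyy rzpip kxn cni vhc tcf vkgy rrt nkt onxs urn irms evzxn
Hunk 6: at line 4 remove [tcf] add [pbfs,byff] -> 14 lines: njyy rzpip kxn cni vhc pbfs byff vkgy rrt nkt onxs urn irms evzxn
Hunk 7: at line 7 remove [rrt] add [vqh] -> 14 lines: njyy rzpip kxn cni vhc pbfs byff vkgy vqh nkt onxs urn irms evzxn
Final line count: 14

Answer: 14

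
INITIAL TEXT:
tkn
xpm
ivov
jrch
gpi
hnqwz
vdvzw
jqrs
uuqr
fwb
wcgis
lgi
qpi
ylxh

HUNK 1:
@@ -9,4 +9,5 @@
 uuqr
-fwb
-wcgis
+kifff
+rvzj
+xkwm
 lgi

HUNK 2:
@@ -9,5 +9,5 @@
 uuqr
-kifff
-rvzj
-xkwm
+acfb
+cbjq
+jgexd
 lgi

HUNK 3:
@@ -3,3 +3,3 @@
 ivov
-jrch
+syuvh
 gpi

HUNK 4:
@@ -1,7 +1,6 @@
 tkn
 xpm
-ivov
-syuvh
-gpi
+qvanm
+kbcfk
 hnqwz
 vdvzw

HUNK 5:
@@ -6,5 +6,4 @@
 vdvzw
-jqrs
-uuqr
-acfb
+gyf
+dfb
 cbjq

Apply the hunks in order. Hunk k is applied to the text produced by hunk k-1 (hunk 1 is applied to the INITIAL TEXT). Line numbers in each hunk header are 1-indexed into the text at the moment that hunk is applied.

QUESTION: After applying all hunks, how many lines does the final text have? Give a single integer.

Hunk 1: at line 9 remove [fwb,wcgis] add [kifff,rvzj,xkwm] -> 15 lines: tkn xpm ivov jrch gpi hnqwz vdvzw jqrs uuqr kifff rvzj xkwm lgi qpi ylxh
Hunk 2: at line 9 remove [kifff,rvzj,xkwm] add [acfb,cbjq,jgexd] -> 15 lines: tkn xpm ivov jrch gpi hnqwz vdvzw jqrs uuqr acfb cbjq jgexd lgi qpi ylxh
Hunk 3: at line 3 remove [jrch] add [syuvh] -> 15 lines: tkn xpm ivov syuvh gpi hnqwz vdvzw jqrs uuqr acfb cbjq jgexd lgi qpi ylxh
Hunk 4: at line 1 remove [ivov,syuvh,gpi] add [qvanm,kbcfk] -> 14 lines: tkn xpm qvanm kbcfk hnqwz vdvzw jqrs uuqr acfb cbjq jgexd lgi qpi ylxh
Hunk 5: at line 6 remove [jqrs,uuqr,acfb] add [gyf,dfb] -> 13 lines: tkn xpm qvanm kbcfk hnqwz vdvzw gyf dfb cbjq jgexd lgi qpi ylxh
Final line count: 13

Answer: 13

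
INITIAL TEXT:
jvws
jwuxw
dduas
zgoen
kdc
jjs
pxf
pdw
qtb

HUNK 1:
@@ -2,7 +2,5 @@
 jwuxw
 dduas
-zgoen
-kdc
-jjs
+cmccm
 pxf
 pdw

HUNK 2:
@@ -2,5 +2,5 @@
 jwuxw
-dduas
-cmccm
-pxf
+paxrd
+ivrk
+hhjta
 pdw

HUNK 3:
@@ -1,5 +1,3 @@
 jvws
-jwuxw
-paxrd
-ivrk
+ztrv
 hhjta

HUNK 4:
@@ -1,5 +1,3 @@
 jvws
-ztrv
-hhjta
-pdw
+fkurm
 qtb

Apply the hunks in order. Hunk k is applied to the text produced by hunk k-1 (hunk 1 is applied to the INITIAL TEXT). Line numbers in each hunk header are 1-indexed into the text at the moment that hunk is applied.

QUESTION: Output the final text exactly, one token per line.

Hunk 1: at line 2 remove [zgoen,kdc,jjs] add [cmccm] -> 7 lines: jvws jwuxw dduas cmccm pxf pdw qtb
Hunk 2: at line 2 remove [dduas,cmccm,pxf] add [paxrd,ivrk,hhjta] -> 7 lines: jvws jwuxw paxrd ivrk hhjta pdw qtb
Hunk 3: at line 1 remove [jwuxw,paxrd,ivrk] add [ztrv] -> 5 lines: jvws ztrv hhjta pdw qtb
Hunk 4: at line 1 remove [ztrv,hhjta,pdw] add [fkurm] -> 3 lines: jvws fkurm qtb

Answer: jvws
fkurm
qtb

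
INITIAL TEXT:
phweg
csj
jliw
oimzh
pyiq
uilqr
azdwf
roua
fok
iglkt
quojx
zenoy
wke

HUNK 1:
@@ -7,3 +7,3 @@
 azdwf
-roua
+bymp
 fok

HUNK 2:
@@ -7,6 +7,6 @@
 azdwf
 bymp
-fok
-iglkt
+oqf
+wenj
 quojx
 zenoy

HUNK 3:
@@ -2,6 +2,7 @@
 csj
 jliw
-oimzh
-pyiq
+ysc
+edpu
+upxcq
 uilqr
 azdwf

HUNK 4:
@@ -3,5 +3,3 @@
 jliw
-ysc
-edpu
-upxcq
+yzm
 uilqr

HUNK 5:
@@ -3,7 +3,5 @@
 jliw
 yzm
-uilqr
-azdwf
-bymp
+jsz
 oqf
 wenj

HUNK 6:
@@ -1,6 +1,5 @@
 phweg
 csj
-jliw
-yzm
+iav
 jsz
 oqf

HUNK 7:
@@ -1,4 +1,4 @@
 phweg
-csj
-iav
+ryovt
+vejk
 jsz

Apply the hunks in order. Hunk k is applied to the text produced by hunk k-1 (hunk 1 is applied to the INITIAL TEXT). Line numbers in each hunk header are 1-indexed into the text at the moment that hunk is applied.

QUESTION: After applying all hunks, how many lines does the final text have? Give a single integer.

Answer: 9

Derivation:
Hunk 1: at line 7 remove [roua] add [bymp] -> 13 lines: phweg csj jliw oimzh pyiq uilqr azdwf bymp fok iglkt quojx zenoy wke
Hunk 2: at line 7 remove [fok,iglkt] add [oqf,wenj] -> 13 lines: phweg csj jliw oimzh pyiq uilqr azdwf bymp oqf wenj quojx zenoy wke
Hunk 3: at line 2 remove [oimzh,pyiq] add [ysc,edpu,upxcq] -> 14 lines: phweg csj jliw ysc edpu upxcq uilqr azdwf bymp oqf wenj quojx zenoy wke
Hunk 4: at line 3 remove [ysc,edpu,upxcq] add [yzm] -> 12 lines: phweg csj jliw yzm uilqr azdwf bymp oqf wenj quojx zenoy wke
Hunk 5: at line 3 remove [uilqr,azdwf,bymp] add [jsz] -> 10 lines: phweg csj jliw yzm jsz oqf wenj quojx zenoy wke
Hunk 6: at line 1 remove [jliw,yzm] add [iav] -> 9 lines: phweg csj iav jsz oqf wenj quojx zenoy wke
Hunk 7: at line 1 remove [csj,iav] add [ryovt,vejk] -> 9 lines: phweg ryovt vejk jsz oqf wenj quojx zenoy wke
Final line count: 9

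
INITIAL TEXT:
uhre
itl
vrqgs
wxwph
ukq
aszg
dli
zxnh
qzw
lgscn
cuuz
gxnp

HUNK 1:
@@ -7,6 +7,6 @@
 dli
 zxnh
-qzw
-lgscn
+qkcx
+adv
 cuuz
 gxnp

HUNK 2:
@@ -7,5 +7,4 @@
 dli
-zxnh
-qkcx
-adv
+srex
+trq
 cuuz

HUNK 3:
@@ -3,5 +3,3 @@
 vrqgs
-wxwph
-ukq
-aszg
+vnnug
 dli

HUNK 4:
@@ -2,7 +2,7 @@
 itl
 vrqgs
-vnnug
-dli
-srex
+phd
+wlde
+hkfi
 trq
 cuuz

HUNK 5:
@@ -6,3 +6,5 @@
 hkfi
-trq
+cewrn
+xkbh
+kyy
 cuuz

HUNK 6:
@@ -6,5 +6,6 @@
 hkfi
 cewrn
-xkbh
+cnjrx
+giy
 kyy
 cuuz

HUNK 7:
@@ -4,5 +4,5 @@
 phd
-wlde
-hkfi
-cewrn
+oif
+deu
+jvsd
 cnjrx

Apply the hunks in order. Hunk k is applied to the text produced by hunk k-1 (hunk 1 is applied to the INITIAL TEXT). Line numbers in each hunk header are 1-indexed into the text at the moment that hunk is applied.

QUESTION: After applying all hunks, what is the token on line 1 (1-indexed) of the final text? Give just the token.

Hunk 1: at line 7 remove [qzw,lgscn] add [qkcx,adv] -> 12 lines: uhre itl vrqgs wxwph ukq aszg dli zxnh qkcx adv cuuz gxnp
Hunk 2: at line 7 remove [zxnh,qkcx,adv] add [srex,trq] -> 11 lines: uhre itl vrqgs wxwph ukq aszg dli srex trq cuuz gxnp
Hunk 3: at line 3 remove [wxwph,ukq,aszg] add [vnnug] -> 9 lines: uhre itl vrqgs vnnug dli srex trq cuuz gxnp
Hunk 4: at line 2 remove [vnnug,dli,srex] add [phd,wlde,hkfi] -> 9 lines: uhre itl vrqgs phd wlde hkfi trq cuuz gxnp
Hunk 5: at line 6 remove [trq] add [cewrn,xkbh,kyy] -> 11 lines: uhre itl vrqgs phd wlde hkfi cewrn xkbh kyy cuuz gxnp
Hunk 6: at line 6 remove [xkbh] add [cnjrx,giy] -> 12 lines: uhre itl vrqgs phd wlde hkfi cewrn cnjrx giy kyy cuuz gxnp
Hunk 7: at line 4 remove [wlde,hkfi,cewrn] add [oif,deu,jvsd] -> 12 lines: uhre itl vrqgs phd oif deu jvsd cnjrx giy kyy cuuz gxnp
Final line 1: uhre

Answer: uhre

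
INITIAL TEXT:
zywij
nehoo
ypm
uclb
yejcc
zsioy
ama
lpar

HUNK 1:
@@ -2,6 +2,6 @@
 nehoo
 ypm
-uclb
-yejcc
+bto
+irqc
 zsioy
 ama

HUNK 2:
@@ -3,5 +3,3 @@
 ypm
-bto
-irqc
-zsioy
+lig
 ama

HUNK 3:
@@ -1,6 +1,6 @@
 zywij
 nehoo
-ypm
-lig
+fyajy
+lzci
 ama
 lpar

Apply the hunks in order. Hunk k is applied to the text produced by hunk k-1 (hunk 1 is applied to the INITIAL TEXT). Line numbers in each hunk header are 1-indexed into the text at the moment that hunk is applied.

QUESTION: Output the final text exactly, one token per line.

Answer: zywij
nehoo
fyajy
lzci
ama
lpar

Derivation:
Hunk 1: at line 2 remove [uclb,yejcc] add [bto,irqc] -> 8 lines: zywij nehoo ypm bto irqc zsioy ama lpar
Hunk 2: at line 3 remove [bto,irqc,zsioy] add [lig] -> 6 lines: zywij nehoo ypm lig ama lpar
Hunk 3: at line 1 remove [ypm,lig] add [fyajy,lzci] -> 6 lines: zywij nehoo fyajy lzci ama lpar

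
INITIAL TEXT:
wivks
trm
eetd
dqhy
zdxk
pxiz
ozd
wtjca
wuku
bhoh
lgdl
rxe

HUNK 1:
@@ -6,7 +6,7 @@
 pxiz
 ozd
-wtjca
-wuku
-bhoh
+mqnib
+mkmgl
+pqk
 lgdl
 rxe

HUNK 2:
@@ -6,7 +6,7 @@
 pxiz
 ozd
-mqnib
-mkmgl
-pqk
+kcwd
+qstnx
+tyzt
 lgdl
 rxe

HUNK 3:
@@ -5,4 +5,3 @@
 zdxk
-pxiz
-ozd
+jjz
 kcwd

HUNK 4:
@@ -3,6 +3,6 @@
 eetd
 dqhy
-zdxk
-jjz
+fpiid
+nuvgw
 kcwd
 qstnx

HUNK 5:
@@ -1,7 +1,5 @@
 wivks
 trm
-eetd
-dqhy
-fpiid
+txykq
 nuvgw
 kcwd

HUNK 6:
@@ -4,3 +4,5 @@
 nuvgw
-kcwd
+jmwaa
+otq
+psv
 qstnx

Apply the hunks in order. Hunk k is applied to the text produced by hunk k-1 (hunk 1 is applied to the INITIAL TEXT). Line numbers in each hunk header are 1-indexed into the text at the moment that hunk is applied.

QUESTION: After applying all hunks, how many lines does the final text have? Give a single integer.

Answer: 11

Derivation:
Hunk 1: at line 6 remove [wtjca,wuku,bhoh] add [mqnib,mkmgl,pqk] -> 12 lines: wivks trm eetd dqhy zdxk pxiz ozd mqnib mkmgl pqk lgdl rxe
Hunk 2: at line 6 remove [mqnib,mkmgl,pqk] add [kcwd,qstnx,tyzt] -> 12 lines: wivks trm eetd dqhy zdxk pxiz ozd kcwd qstnx tyzt lgdl rxe
Hunk 3: at line 5 remove [pxiz,ozd] add [jjz] -> 11 lines: wivks trm eetd dqhy zdxk jjz kcwd qstnx tyzt lgdl rxe
Hunk 4: at line 3 remove [zdxk,jjz] add [fpiid,nuvgw] -> 11 lines: wivks trm eetd dqhy fpiid nuvgw kcwd qstnx tyzt lgdl rxe
Hunk 5: at line 1 remove [eetd,dqhy,fpiid] add [txykq] -> 9 lines: wivks trm txykq nuvgw kcwd qstnx tyzt lgdl rxe
Hunk 6: at line 4 remove [kcwd] add [jmwaa,otq,psv] -> 11 lines: wivks trm txykq nuvgw jmwaa otq psv qstnx tyzt lgdl rxe
Final line count: 11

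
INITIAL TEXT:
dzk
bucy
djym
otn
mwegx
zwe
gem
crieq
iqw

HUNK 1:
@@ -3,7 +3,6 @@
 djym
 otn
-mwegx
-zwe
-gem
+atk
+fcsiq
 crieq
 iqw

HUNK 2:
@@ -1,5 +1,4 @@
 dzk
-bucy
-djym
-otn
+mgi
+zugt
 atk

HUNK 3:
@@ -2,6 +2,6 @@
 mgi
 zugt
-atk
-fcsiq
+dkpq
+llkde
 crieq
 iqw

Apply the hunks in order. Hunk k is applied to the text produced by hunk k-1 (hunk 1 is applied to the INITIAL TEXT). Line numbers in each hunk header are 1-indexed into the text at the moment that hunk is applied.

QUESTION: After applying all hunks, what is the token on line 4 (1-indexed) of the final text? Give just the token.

Answer: dkpq

Derivation:
Hunk 1: at line 3 remove [mwegx,zwe,gem] add [atk,fcsiq] -> 8 lines: dzk bucy djym otn atk fcsiq crieq iqw
Hunk 2: at line 1 remove [bucy,djym,otn] add [mgi,zugt] -> 7 lines: dzk mgi zugt atk fcsiq crieq iqw
Hunk 3: at line 2 remove [atk,fcsiq] add [dkpq,llkde] -> 7 lines: dzk mgi zugt dkpq llkde crieq iqw
Final line 4: dkpq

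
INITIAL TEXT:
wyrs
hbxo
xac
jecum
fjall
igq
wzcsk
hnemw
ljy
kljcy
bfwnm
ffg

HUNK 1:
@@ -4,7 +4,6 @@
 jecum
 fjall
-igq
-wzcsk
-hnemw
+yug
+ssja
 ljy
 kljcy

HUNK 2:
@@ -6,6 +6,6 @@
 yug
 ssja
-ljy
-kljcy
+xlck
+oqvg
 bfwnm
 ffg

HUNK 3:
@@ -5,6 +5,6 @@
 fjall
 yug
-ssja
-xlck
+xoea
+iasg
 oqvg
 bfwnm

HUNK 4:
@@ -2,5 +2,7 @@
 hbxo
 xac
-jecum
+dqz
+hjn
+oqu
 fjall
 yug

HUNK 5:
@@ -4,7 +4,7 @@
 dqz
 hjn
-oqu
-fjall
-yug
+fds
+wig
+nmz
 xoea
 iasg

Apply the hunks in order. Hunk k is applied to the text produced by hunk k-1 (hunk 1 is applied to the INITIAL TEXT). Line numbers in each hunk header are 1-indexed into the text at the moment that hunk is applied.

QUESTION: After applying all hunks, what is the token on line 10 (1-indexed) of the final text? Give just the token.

Hunk 1: at line 4 remove [igq,wzcsk,hnemw] add [yug,ssja] -> 11 lines: wyrs hbxo xac jecum fjall yug ssja ljy kljcy bfwnm ffg
Hunk 2: at line 6 remove [ljy,kljcy] add [xlck,oqvg] -> 11 lines: wyrs hbxo xac jecum fjall yug ssja xlck oqvg bfwnm ffg
Hunk 3: at line 5 remove [ssja,xlck] add [xoea,iasg] -> 11 lines: wyrs hbxo xac jecum fjall yug xoea iasg oqvg bfwnm ffg
Hunk 4: at line 2 remove [jecum] add [dqz,hjn,oqu] -> 13 lines: wyrs hbxo xac dqz hjn oqu fjall yug xoea iasg oqvg bfwnm ffg
Hunk 5: at line 4 remove [oqu,fjall,yug] add [fds,wig,nmz] -> 13 lines: wyrs hbxo xac dqz hjn fds wig nmz xoea iasg oqvg bfwnm ffg
Final line 10: iasg

Answer: iasg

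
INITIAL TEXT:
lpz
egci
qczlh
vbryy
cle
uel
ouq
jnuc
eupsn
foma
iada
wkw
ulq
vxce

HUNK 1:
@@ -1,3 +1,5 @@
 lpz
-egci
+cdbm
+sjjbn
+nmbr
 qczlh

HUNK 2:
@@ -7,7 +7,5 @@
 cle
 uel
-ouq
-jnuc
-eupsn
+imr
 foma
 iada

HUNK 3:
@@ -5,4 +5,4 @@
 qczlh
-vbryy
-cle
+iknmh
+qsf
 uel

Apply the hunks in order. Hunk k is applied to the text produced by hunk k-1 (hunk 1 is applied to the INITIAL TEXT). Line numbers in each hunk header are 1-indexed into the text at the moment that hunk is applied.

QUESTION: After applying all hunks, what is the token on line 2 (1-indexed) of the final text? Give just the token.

Hunk 1: at line 1 remove [egci] add [cdbm,sjjbn,nmbr] -> 16 lines: lpz cdbm sjjbn nmbr qczlh vbryy cle uel ouq jnuc eupsn foma iada wkw ulq vxce
Hunk 2: at line 7 remove [ouq,jnuc,eupsn] add [imr] -> 14 lines: lpz cdbm sjjbn nmbr qczlh vbryy cle uel imr foma iada wkw ulq vxce
Hunk 3: at line 5 remove [vbryy,cle] add [iknmh,qsf] -> 14 lines: lpz cdbm sjjbn nmbr qczlh iknmh qsf uel imr foma iada wkw ulq vxce
Final line 2: cdbm

Answer: cdbm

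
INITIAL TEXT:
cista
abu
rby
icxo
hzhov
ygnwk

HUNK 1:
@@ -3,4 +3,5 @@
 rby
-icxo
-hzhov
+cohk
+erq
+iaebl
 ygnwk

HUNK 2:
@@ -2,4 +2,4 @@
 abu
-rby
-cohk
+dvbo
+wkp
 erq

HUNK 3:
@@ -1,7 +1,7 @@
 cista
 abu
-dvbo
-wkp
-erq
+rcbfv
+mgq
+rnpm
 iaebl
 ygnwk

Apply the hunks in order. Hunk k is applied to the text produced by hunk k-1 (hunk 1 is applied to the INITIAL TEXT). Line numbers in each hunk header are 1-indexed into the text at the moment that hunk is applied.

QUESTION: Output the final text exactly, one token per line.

Hunk 1: at line 3 remove [icxo,hzhov] add [cohk,erq,iaebl] -> 7 lines: cista abu rby cohk erq iaebl ygnwk
Hunk 2: at line 2 remove [rby,cohk] add [dvbo,wkp] -> 7 lines: cista abu dvbo wkp erq iaebl ygnwk
Hunk 3: at line 1 remove [dvbo,wkp,erq] add [rcbfv,mgq,rnpm] -> 7 lines: cista abu rcbfv mgq rnpm iaebl ygnwk

Answer: cista
abu
rcbfv
mgq
rnpm
iaebl
ygnwk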